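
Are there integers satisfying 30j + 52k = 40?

Step 1: Compute gcd(30, 52).
gcd(30, 52) = 2

Step 2: Check divisibility.
Does 2 divide 40? 40 = 2 x 20, so yes.

By the theorem on linear Diophantine equations, 30j + 52k = 40 has integer solutions if and only if gcd(30, 52) divides 40. Since 2 | 40, solutions exist.

Yes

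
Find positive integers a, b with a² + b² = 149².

We need a² + b² = 149² = 22201.
Trying: 51² + 140² = 2601 + 19600 = 22201 ✓

(51, 140, 149)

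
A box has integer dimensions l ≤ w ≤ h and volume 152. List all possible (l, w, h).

Iterate l from 1 to ⌊152^(1/3)⌋. For each l dividing 152, iterate w ≥ l with w dividing 152/l, and set h = 152/(l·w).
Triples found (6): (1×1×152), (1×2×76), (1×4×38), (1×8×19), (2×2×38), (2×4×19)

(1×1×152), (1×2×76), (1×4×38), (1×8×19), (2×2×38), (2×4×19)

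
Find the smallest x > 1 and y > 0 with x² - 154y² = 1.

We seek the smallest positive integers (x, y) with x² - 154y² = 1, i.e., x² = 154y² + 1.
Try successive y values:
y = 1: x² = 154·1² + 1 = 155, not a perfect square
y = 2: x² = 154·2² + 1 = 617, not a perfect square
y = 3: x² = 154·3² + 1 = 1387, not a perfect square
... continuing the search (or via continued fractions) ...
y = 1716: x² = 154·1716² + 1 = 453477025, x = 21295 ✓

Verify: 21295² - 154·1716² = 453477025 - 453477024 = 1 ✓

x = 21295, y = 1716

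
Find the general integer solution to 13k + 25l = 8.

Step 1: Compute gcd(13, 25) = 1.
Since 1 divides 8, solutions exist.

Step 2: Find a particular solution using extended Euclidean algorithm.
We get k₀ = 16, l₀ = -8.
Check: 13*16 + 25*-8 = 8 = 8 ✓

Step 3: Write the general solution.
k = 16 + (25/1)t = 16 + 25t
l = -8 - (13/1)t = -8 - 13t
for any integer t.

k = 16 + 25t, l = -8 - 13t for integer t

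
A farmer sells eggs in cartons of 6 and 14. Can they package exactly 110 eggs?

We need non-negative a, b with 6a + 14b = 110.
gcd(6, 14) = 2 divides 110.
Try a = 2: 14b = 110 - 12 = 98, so b = 7.
One way: 2 cartons of 6 and 7 cartons of 14.

Yes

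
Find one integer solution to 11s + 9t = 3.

Step 1: Check solvability.
gcd(11, 9) = 1
Since 1 divides 3, solutions exist.

Step 2: Apply extended Euclidean algorithm to find gcd.
We find integers such that 11*x0 + 9*y0 = 1

Step 3: Scale the particular solution.
Multiply by 3/1 = 3:
s = -12, t = 15

Step 4: Verify.
11*(-12) + 9*(15) = 3 = 3 ✓

s = -12, t = 15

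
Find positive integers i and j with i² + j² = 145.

We need to find integers i, j > 0 such that i² + j² = 145.
Trying i = 1: j² = 145 - 1² = 145 - 1 = 144
j = 12
Check: 1² + 12² = 1 + 144 = 145 ✓

145 = 1² + 12²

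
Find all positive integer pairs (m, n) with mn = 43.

The positive divisors of 43 are: 1, 43.
Each divisor d gives the pair (d, 43/d):
(1, 43), (43, 1)

(1, 43), (43, 1)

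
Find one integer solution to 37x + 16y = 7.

Step 1: Check solvability.
gcd(37, 16) = 1
Since 1 divides 7, solutions exist.

Step 2: Apply extended Euclidean algorithm to find gcd.
We find integers such that 37*x0 + 16*y0 = 1

Step 3: Scale the particular solution.
Multiply by 7/1 = 7:
x = -21, y = 49

Step 4: Verify.
37*(-21) + 16*(49) = 7 = 7 ✓

x = -21, y = 49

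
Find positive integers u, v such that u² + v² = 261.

Search for u with 261 - u² a perfect square.
u = 6: 261 - 6² = 261 - 36 = 225 = 15² ✓
So u = 6, v = 15.

u = 6, v = 15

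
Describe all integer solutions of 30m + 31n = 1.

Step 1: Compute gcd(30, 31) = 1.
Since 1 divides 1, solutions exist.

Step 2: Find a particular solution using extended Euclidean algorithm.
We get m₀ = -1, n₀ = 1.
Check: 30*-1 + 31*1 = 1 = 1 ✓

Step 3: Write the general solution.
m = -1 + (31/1)t = -1 + 31t
n = 1 - (30/1)t = 1 - 30t
for any integer t.

m = -1 + 31t, n = 1 - 30t for integer t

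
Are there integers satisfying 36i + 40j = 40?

Step 1: Compute gcd(36, 40).
gcd(36, 40) = 4

Step 2: Check divisibility.
Does 4 divide 40? 40 = 4 x 10, so yes.

By the theorem on linear Diophantine equations, 36i + 40j = 40 has integer solutions if and only if gcd(36, 40) divides 40. Since 4 | 40, solutions exist.

Yes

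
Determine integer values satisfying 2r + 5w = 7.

Step 1: Check solvability.
gcd(2, 5) = 1
Since 1 divides 7, solutions exist.

Step 2: Apply extended Euclidean algorithm to find gcd.
We find integers such that 2*x0 + 5*y0 = 1

Step 3: Scale the particular solution.
Multiply by 7/1 = 7:
r = -14, w = 7

Step 4: Verify.
2*(-14) + 5*(7) = 7 = 7 ✓

r = -14, w = 7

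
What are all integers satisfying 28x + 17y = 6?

Step 1: Compute gcd(28, 17) = 1.
Since 1 divides 6, solutions exist.

Step 2: Find a particular solution using extended Euclidean algorithm.
We get x₀ = -18, y₀ = 30.
Check: 28*-18 + 17*30 = 6 = 6 ✓

Step 3: Write the general solution.
x = -18 + (17/1)t = -18 + 17t
y = 30 - (28/1)t = 30 - 28t
for any integer t.

x = -18 + 17t, y = 30 - 28t for integer t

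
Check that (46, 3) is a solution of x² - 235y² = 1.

Compute x² = 46² = 2116
Compute 235y² = 235·3² = 235·9 = 2115
x² - 235y² = 2116 - 2115 = 1
Since this equals 1, (46, 3) is a solution.

Yes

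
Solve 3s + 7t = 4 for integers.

Step 1: Check solvability.
gcd(3, 7) = 1
Since 1 divides 4, solutions exist.

Step 2: Apply extended Euclidean algorithm to find gcd.
We find integers such that 3*x0 + 7*y0 = 1

Step 3: Scale the particular solution.
Multiply by 4/1 = 4:
s = -8, t = 4

Step 4: Verify.
3*(-8) + 7*(4) = 4 = 4 ✓

s = -8, t = 4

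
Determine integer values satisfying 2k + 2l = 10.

Step 1: Check solvability.
gcd(2, 2) = 2
Since 2 divides 10, solutions exist.

Step 2: Apply extended Euclidean algorithm to find gcd.
We find integers such that 2*x0 + 2*y0 = 2

Step 3: Scale the particular solution.
Multiply by 10/2 = 5:
k = 0, l = 5

Step 4: Verify.
2*(0) + 2*(5) = 10 = 10 ✓

k = 0, l = 5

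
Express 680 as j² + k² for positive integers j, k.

We need to find integers j, k > 0 such that j² + k² = 680.
Trying j = 2: k² = 680 - 2² = 680 - 4 = 676
k = 26
Check: 2² + 26² = 4 + 676 = 680 ✓

680 = 2² + 26²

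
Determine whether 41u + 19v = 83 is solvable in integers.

Step 1: Compute gcd(41, 19).
gcd(41, 19) = 1

Step 2: Check divisibility.
Does 1 divide 83? 83 = 1 x 83, so yes.

By the theorem on linear Diophantine equations, 41u + 19v = 83 has integer solutions if and only if gcd(41, 19) divides 83. Since 1 | 83, solutions exist.

Yes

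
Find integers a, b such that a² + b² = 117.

We need to find integers a, b > 0 such that a² + b² = 117.
Trying a = 6: b² = 117 - 6² = 117 - 36 = 81
b = 9
Check: 6² + 9² = 36 + 81 = 117 ✓

117 = 6² + 9²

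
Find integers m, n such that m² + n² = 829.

We need to find integers m, n > 0 such that m² + n² = 829.
Trying m = 10: n² = 829 - 10² = 829 - 100 = 729
n = 27
Check: 10² + 27² = 100 + 729 = 829 ✓

829 = 10² + 27²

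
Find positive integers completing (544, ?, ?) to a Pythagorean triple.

We need the other leg and hypotenuse such that 544² + x² = c².
Take x = 33, c = 545: 544² + 33² = 295936 + 1089 = 297025 = 545² ✓
Triple: (33, 544, 545)

(33, 544, 545)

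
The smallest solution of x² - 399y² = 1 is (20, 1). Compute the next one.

Solutions to x² - Dy² = 1 are generated by powers of (x₀ + y₀√D).
The next solution satisfies x₁ + y₁√399 = (x₀ + y₀√399)², giving:
x₁ = x₀² + 399y₀² = 20² + 399·1² = 400 + 399 = 799
y₁ = 2x₀y₀ = 2·20·1 = 40

Verify: 799² - 399·40² = 638401 - 638400 = 1 ✓

x = 799, y = 40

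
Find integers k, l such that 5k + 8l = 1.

Step 1: Check solvability.
gcd(5, 8) = 1
Since 1 divides 1, solutions exist.

Step 2: Apply extended Euclidean algorithm to find gcd.
We find integers such that 5*x0 + 8*y0 = 1

Step 3: Scale the particular solution.
Multiply by 1/1 = 1:
k = -3, l = 2

Step 4: Verify.
5*(-3) + 8*(2) = 1 = 1 ✓

k = -3, l = 2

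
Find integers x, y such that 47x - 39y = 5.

Step 1: Check solvability.
gcd(47, 39) = 1
Since 1 divides 5, solutions exist.

Step 2: Apply extended Euclidean algorithm to find gcd.
We find integers such that 47*x0 + 39*y0 = 1

Step 3: Scale the particular solution.
Multiply by 5/1 = 5:
x = 25, y = 30

Step 4: Verify.
47*(25) - 39*(30) = 5 = 5 ✓

x = 25, y = 30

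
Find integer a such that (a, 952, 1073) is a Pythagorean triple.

a² = c² - b² = 1073² - 952² = 1151329 - 906304 = 245025
a = sqrt(245025) = 495

495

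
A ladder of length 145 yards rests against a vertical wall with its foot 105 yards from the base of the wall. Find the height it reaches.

The ladder, wall, and ground form a right triangle with hypotenuse 145 and one leg 105.
By the Pythagorean theorem: h² = 145² - 105² = 21025 - 11025 = 10000
h = √10000 = 100 yards

100 yards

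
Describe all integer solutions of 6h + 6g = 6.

Step 1: Compute gcd(6, 6) = 6.
Since 6 divides 6, solutions exist.

Step 2: Find a particular solution using extended Euclidean algorithm.
We get h₀ = 0, g₀ = 1.
Check: 6*0 + 6*1 = 6 = 6 ✓

Step 3: Write the general solution.
h = 0 + (6/6)t = 0 + 1t
g = 1 - (6/6)t = 1 - 1t
for any integer t.

h = 0 + 1t, g = 1 - 1t for integer t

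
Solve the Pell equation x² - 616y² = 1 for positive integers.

We seek the smallest positive integers (x, y) with x² - 616y² = 1, i.e., x² = 616y² + 1.
Try successive y values:
y = 1: x² = 616·1² + 1 = 617, not a perfect square
y = 2: x² = 616·2² + 1 = 2465, not a perfect square
y = 3: x² = 616·3² + 1 = 5545, not a perfect square
... continuing the search (or via continued fractions) ...
y = 858: x² = 616·858² + 1 = 453477025, x = 21295 ✓

Verify: 21295² - 616·858² = 453477025 - 453477024 = 1 ✓

x = 21295, y = 858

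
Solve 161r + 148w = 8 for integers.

Step 1: Check solvability.
gcd(161, 148) = 1
Since 1 divides 8, solutions exist.

Step 2: Apply extended Euclidean algorithm to find gcd.
We find integers such that 161*x0 + 148*y0 = 1

Step 3: Scale the particular solution.
Multiply by 8/1 = 8:
r = 456, w = -496

Step 4: Verify.
161*(456) + 148*(-496) = 8 = 8 ✓

r = 456, w = -496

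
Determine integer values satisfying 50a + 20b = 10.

Step 1: Check solvability.
gcd(50, 20) = 10
Since 10 divides 10, solutions exist.

Step 2: Apply extended Euclidean algorithm to find gcd.
We find integers such that 50*x0 + 20*y0 = 10

Step 3: Scale the particular solution.
Multiply by 10/10 = 1:
a = 1, b = -2

Step 4: Verify.
50*(1) + 20*(-2) = 10 = 10 ✓

a = 1, b = -2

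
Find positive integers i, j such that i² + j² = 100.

Search for i with 100 - i² a perfect square.
i = 6: 100 - 6² = 100 - 36 = 64 = 8² ✓
So i = 6, j = 8.

i = 6, j = 8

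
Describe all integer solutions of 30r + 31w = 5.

Step 1: Compute gcd(30, 31) = 1.
Since 1 divides 5, solutions exist.

Step 2: Find a particular solution using extended Euclidean algorithm.
We get r₀ = -5, w₀ = 5.
Check: 30*-5 + 31*5 = 5 = 5 ✓

Step 3: Write the general solution.
r = -5 + (31/1)t = -5 + 31t
w = 5 - (30/1)t = 5 - 30t
for any integer t.

r = -5 + 31t, w = 5 - 30t for integer t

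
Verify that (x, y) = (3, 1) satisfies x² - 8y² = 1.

Compute x² = 3² = 9
Compute 8y² = 8·1² = 8·1 = 8
x² - 8y² = 9 - 8 = 1
Since this equals 1, (3, 1) is a solution.

Yes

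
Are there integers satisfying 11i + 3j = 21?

Step 1: Compute gcd(11, 3).
gcd(11, 3) = 1

Step 2: Check divisibility.
Does 1 divide 21? 21 = 1 x 21, so yes.

By the theorem on linear Diophantine equations, 11i + 3j = 21 has integer solutions if and only if gcd(11, 3) divides 21. Since 1 | 21, solutions exist.

Yes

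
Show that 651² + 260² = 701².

Compute a² + b² = 651² + 260² = 423801 + 67600 = 491401
Compute c² = 701² = 491401
Since 491401 = 491401, confirmed.

Yes, it is a Pythagorean triple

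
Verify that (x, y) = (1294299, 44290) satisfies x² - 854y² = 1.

Compute x² = 1294299² = 1675209901401
Compute 854y² = 854·44290² = 854·1961604100 = 1675209901400
x² - 854y² = 1675209901401 - 1675209901400 = 1
Since this equals 1, (1294299, 44290) is a solution.

Yes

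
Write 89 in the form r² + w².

We need to find integers r, w > 0 such that r² + w² = 89.
Trying r = 5: w² = 89 - 5² = 89 - 25 = 64
w = 8
Check: 5² + 8² = 25 + 64 = 89 ✓

89 = 5² + 8²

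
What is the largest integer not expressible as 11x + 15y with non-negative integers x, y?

For two coprime denominations a and b, the Frobenius number (largest value not representable as a non-negative combination) is ab - a - b.
Here gcd(11, 15) = 1, so they are coprime.
F(11, 15) = 11·15 - 11 - 15 = 165 - 26 = 139

139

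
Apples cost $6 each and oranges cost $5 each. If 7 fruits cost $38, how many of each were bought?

Let a = apples, o = oranges.
a + o = 7
6a + 5o = 38
Substitute o = 7 - a:
6a + 5(7 - a) = 38
(6 - 5)a = 38 - 35
1a = 3
a = 3, o = 7 - 3 = 4

Apples: 3, Oranges: 4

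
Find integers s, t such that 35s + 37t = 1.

Step 1: Check solvability.
gcd(35, 37) = 1
Since 1 divides 1, solutions exist.

Step 2: Apply extended Euclidean algorithm to find gcd.
We find integers such that 35*x0 + 37*y0 = 1

Step 3: Scale the particular solution.
Multiply by 1/1 = 1:
s = 18, t = -17

Step 4: Verify.
35*(18) + 37*(-17) = 1 = 1 ✓

s = 18, t = -17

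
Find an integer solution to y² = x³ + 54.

Try small integer x values and check whether x³ + 54 is a perfect square.
x = 3: x³ + 54 = 3³ + 54 = 27 + 54 = 81
Is 81 a perfect square? 9² = 81 ✓
So (x, y) = (3, 9) is a solution.

x = 3, y = 9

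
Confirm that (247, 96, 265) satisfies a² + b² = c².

Compute a² + b² = 247² + 96² = 61009 + 9216 = 70225
Compute c² = 265² = 70225
Since 70225 = 70225, confirmed.

Yes, it is a Pythagorean triple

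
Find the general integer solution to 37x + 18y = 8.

Step 1: Compute gcd(37, 18) = 1.
Since 1 divides 8, solutions exist.

Step 2: Find a particular solution using extended Euclidean algorithm.
We get x₀ = 8, y₀ = -16.
Check: 37*8 + 18*-16 = 8 = 8 ✓

Step 3: Write the general solution.
x = 8 + (18/1)t = 8 + 18t
y = -16 - (37/1)t = -16 - 37t
for any integer t.

x = 8 + 18t, y = -16 - 37t for integer t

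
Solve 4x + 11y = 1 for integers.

Step 1: Check solvability.
gcd(4, 11) = 1
Since 1 divides 1, solutions exist.

Step 2: Apply extended Euclidean algorithm to find gcd.
We find integers such that 4*x0 + 11*y0 = 1

Step 3: Scale the particular solution.
Multiply by 1/1 = 1:
x = 3, y = -1

Step 4: Verify.
4*(3) + 11*(-1) = 1 = 1 ✓

x = 3, y = -1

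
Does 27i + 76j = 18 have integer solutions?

Step 1: Compute gcd(27, 76).
gcd(27, 76) = 1

Step 2: Check divisibility.
Does 1 divide 18? 18 = 1 x 18, so yes.

By the theorem on linear Diophantine equations, 27i + 76j = 18 has integer solutions if and only if gcd(27, 76) divides 18. Since 1 | 18, solutions exist.

Yes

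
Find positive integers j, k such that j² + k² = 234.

Search for j with 234 - j² a perfect square.
j = 3: 234 - 3² = 234 - 9 = 225 = 15² ✓
So j = 3, k = 15.

j = 3, k = 15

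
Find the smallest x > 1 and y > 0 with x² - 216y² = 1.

We seek the smallest positive integers (x, y) with x² - 216y² = 1, i.e., x² = 216y² + 1.
Try successive y values:
y = 1: x² = 216·1² + 1 = 217, not a perfect square
y = 2: x² = 216·2² + 1 = 865, not a perfect square
y = 3: x² = 216·3² + 1 = 1945, not a perfect square
... continuing the search (or via continued fractions) ...
y = 33: x² = 216·33² + 1 = 235225, x = 485 ✓

Verify: 485² - 216·33² = 235225 - 235224 = 1 ✓

x = 485, y = 33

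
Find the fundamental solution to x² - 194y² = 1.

We seek the smallest positive integers (x, y) with x² - 194y² = 1, i.e., x² = 194y² + 1.
Try successive y values:
y = 1: x² = 194·1² + 1 = 195, not a perfect square
y = 2: x² = 194·2² + 1 = 777, not a perfect square
y = 3: x² = 194·3² + 1 = 1747, not a perfect square
... continuing the search (or via continued fractions) ...
y = 14: x² = 194·14² + 1 = 38025, x = 195 ✓

Verify: 195² - 194·14² = 38025 - 38024 = 1 ✓

x = 195, y = 14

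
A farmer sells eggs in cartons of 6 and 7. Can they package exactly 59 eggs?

We need non-negative a, b with 6a + 7b = 59.
gcd(6, 7) = 1 divides 59.
Try a = 4: 7b = 59 - 24 = 35, so b = 5.
One way: 4 cartons of 6 and 5 cartons of 7.

Yes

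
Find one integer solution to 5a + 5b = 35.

Step 1: Check solvability.
gcd(5, 5) = 5
Since 5 divides 35, solutions exist.

Step 2: Apply extended Euclidean algorithm to find gcd.
We find integers such that 5*x0 + 5*y0 = 5

Step 3: Scale the particular solution.
Multiply by 35/5 = 7:
a = 0, b = 7

Step 4: Verify.
5*(0) + 5*(7) = 35 = 35 ✓

a = 0, b = 7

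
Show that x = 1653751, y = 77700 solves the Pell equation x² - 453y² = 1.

Compute x² = 1653751² = 2734892370001
Compute 453y² = 453·77700² = 453·6037290000 = 2734892370000
x² - 453y² = 2734892370001 - 2734892370000 = 1
Since this equals 1, (1653751, 77700) is a solution.

Yes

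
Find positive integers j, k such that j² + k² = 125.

Search for j with 125 - j² a perfect square.
j = 2: 125 - 2² = 125 - 4 = 121 = 11² ✓
So j = 2, k = 11.

j = 2, k = 11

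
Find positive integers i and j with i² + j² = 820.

We need to find integers i, j > 0 such that i² + j² = 820.
Trying i = 6: j² = 820 - 6² = 820 - 36 = 784
j = 28
Check: 6² + 28² = 36 + 784 = 820 ✓

820 = 6² + 28²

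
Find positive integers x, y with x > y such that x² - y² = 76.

Factor: x² - y² = (x+y)(x-y) = 76.
We need two factors of 76 with the same parity.
Use x+y = 38 and x-y = 2 (product 38·2 = 76).
Adding: 2x = 40, so x = 20.
Subtracting: 2y = 36, so y = 18.
Check: 20² - 18² = 400 - 324 = 76 ✓

x = 20, y = 18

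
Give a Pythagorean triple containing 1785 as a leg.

We need the other leg and hypotenuse such that 1785² + x² = c².
Take x = 380, c = 1825: 1785² + 380² = 3186225 + 144400 = 3330625 = 1825² ✓
Triple: (1785, 380, 1825)

(1785, 380, 1825)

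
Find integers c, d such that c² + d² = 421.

We need to find integers c, d > 0 such that c² + d² = 421.
Trying c = 14: d² = 421 - 14² = 421 - 196 = 225
d = 15
Check: 14² + 15² = 196 + 225 = 421 ✓

421 = 14² + 15²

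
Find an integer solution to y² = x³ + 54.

Try small integer x values and check whether x³ + 54 is a perfect square.
x = 3: x³ + 54 = 3³ + 54 = 27 + 54 = 81
Is 81 a perfect square? 9² = 81 ✓
So (x, y) = (3, 9) is a solution.

x = 3, y = 9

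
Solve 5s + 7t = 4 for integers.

Step 1: Check solvability.
gcd(5, 7) = 1
Since 1 divides 4, solutions exist.

Step 2: Apply extended Euclidean algorithm to find gcd.
We find integers such that 5*x0 + 7*y0 = 1

Step 3: Scale the particular solution.
Multiply by 4/1 = 4:
s = 12, t = -8

Step 4: Verify.
5*(12) + 7*(-8) = 4 = 4 ✓

s = 12, t = -8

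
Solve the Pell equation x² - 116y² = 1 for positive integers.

We seek the smallest positive integers (x, y) with x² - 116y² = 1, i.e., x² = 116y² + 1.
Try successive y values:
y = 1: x² = 116·1² + 1 = 117, not a perfect square
y = 2: x² = 116·2² + 1 = 465, not a perfect square
y = 3: x² = 116·3² + 1 = 1045, not a perfect square
... continuing the search (or via continued fractions) ...
y = 910: x² = 116·910² + 1 = 96059601, x = 9801 ✓

Verify: 9801² - 116·910² = 96059601 - 96059600 = 1 ✓

x = 9801, y = 910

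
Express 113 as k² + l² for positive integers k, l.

We need to find integers k, l > 0 such that k² + l² = 113.
Trying k = 7: l² = 113 - 7² = 113 - 49 = 64
l = 8
Check: 7² + 8² = 49 + 64 = 113 ✓

113 = 7² + 8²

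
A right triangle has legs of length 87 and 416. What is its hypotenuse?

c² = a² + b² = 87² + 416² = 7569 + 173056 = 180625
c = 425

425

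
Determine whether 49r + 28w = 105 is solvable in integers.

Step 1: Compute gcd(49, 28).
gcd(49, 28) = 7

Step 2: Check divisibility.
Does 7 divide 105? 105 = 7 x 15, so yes.

By the theorem on linear Diophantine equations, 49r + 28w = 105 has integer solutions if and only if gcd(49, 28) divides 105. Since 7 | 105, solutions exist.

Yes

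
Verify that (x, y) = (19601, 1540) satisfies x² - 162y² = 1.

Compute x² = 19601² = 384199201
Compute 162y² = 162·1540² = 162·2371600 = 384199200
x² - 162y² = 384199201 - 384199200 = 1
Since this equals 1, (19601, 1540) is a solution.

Yes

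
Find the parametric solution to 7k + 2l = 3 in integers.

Step 1: Compute gcd(7, 2) = 1.
Since 1 divides 3, solutions exist.

Step 2: Find a particular solution using extended Euclidean algorithm.
We get k₀ = 3, l₀ = -9.
Check: 7*3 + 2*-9 = 3 = 3 ✓

Step 3: Write the general solution.
k = 3 + (2/1)t = 3 + 2t
l = -9 - (7/1)t = -9 - 7t
for any integer t.

k = 3 + 2t, l = -9 - 7t for integer t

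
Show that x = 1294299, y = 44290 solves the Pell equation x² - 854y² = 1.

Compute x² = 1294299² = 1675209901401
Compute 854y² = 854·44290² = 854·1961604100 = 1675209901400
x² - 854y² = 1675209901401 - 1675209901400 = 1
Since this equals 1, (1294299, 44290) is a solution.

Yes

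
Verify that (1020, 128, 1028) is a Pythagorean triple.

Compute a² + b² = 1020² + 128² = 1040400 + 16384 = 1056784
Compute c² = 1028² = 1056784
Since 1056784 = 1056784, confirmed.

Yes, it is a Pythagorean triple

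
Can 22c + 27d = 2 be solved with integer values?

Step 1: Compute gcd(22, 27).
gcd(22, 27) = 1

Step 2: Check divisibility.
Does 1 divide 2? 2 = 1 x 2, so yes.

By the theorem on linear Diophantine equations, 22c + 27d = 2 has integer solutions if and only if gcd(22, 27) divides 2. Since 1 | 2, solutions exist.

Yes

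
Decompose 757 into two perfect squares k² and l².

We need to find integers k, l > 0 such that k² + l² = 757.
Trying k = 9: l² = 757 - 9² = 757 - 81 = 676
l = 26
Check: 9² + 26² = 81 + 676 = 757 ✓

757 = 9² + 26²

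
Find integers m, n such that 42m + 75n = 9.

Step 1: Check solvability.
gcd(42, 75) = 3
Since 3 divides 9, solutions exist.

Step 2: Apply extended Euclidean algorithm to find gcd.
We find integers such that 42*x0 + 75*y0 = 3

Step 3: Scale the particular solution.
Multiply by 9/3 = 3:
m = 27, n = -15

Step 4: Verify.
42*(27) + 75*(-15) = 9 = 9 ✓

m = 27, n = -15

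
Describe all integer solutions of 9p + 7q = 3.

Step 1: Compute gcd(9, 7) = 1.
Since 1 divides 3, solutions exist.

Step 2: Find a particular solution using extended Euclidean algorithm.
We get p₀ = -9, q₀ = 12.
Check: 9*-9 + 7*12 = 3 = 3 ✓

Step 3: Write the general solution.
p = -9 + (7/1)t = -9 + 7t
q = 12 - (9/1)t = 12 - 9t
for any integer t.

p = -9 + 7t, q = 12 - 9t for integer t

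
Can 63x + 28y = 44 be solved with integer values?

Step 1: Compute gcd(63, 28).
gcd(63, 28) = 7

Step 2: Check divisibility.
Does 7 divide 44? 44 = 7 x 6 + 2, so no.

By the theorem on linear Diophantine equations, 63x + 28y = 44 has integer solutions if and only if gcd(63, 28) divides 44. Since 7 does not divide 44, no solutions exist.

No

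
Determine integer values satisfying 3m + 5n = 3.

Step 1: Check solvability.
gcd(3, 5) = 1
Since 1 divides 3, solutions exist.

Step 2: Apply extended Euclidean algorithm to find gcd.
We find integers such that 3*x0 + 5*y0 = 1

Step 3: Scale the particular solution.
Multiply by 3/1 = 3:
m = 6, n = -3

Step 4: Verify.
3*(6) + 5*(-3) = 3 = 3 ✓

m = 6, n = -3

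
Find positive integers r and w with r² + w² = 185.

We need to find integers r, w > 0 such that r² + w² = 185.
Trying r = 4: w² = 185 - 4² = 185 - 16 = 169
w = 13
Check: 4² + 13² = 16 + 169 = 185 ✓

185 = 4² + 13²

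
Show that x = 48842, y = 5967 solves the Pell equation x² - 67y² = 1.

Compute x² = 48842² = 2385540964
Compute 67y² = 67·5967² = 67·35605089 = 2385540963
x² - 67y² = 2385540964 - 2385540963 = 1
Since this equals 1, (48842, 5967) is a solution.

Yes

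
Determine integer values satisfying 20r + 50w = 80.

Step 1: Check solvability.
gcd(20, 50) = 10
Since 10 divides 80, solutions exist.

Step 2: Apply extended Euclidean algorithm to find gcd.
We find integers such that 20*x0 + 50*y0 = 10

Step 3: Scale the particular solution.
Multiply by 80/10 = 8:
r = -16, w = 8

Step 4: Verify.
20*(-16) + 50*(8) = 80 = 80 ✓

r = -16, w = 8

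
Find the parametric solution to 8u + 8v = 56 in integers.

Step 1: Compute gcd(8, 8) = 8.
Since 8 divides 56, solutions exist.

Step 2: Find a particular solution using extended Euclidean algorithm.
We get u₀ = 0, v₀ = 7.
Check: 8*0 + 8*7 = 56 = 56 ✓

Step 3: Write the general solution.
u = 0 + (8/8)t = 0 + 1t
v = 7 - (8/8)t = 7 - 1t
for any integer t.

u = 0 + 1t, v = 7 - 1t for integer t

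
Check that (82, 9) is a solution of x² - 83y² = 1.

Compute x² = 82² = 6724
Compute 83y² = 83·9² = 83·81 = 6723
x² - 83y² = 6724 - 6723 = 1
Since this equals 1, (82, 9) is a solution.

Yes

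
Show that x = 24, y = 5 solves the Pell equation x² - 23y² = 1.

Compute x² = 24² = 576
Compute 23y² = 23·5² = 23·25 = 575
x² - 23y² = 576 - 575 = 1
Since this equals 1, (24, 5) is a solution.

Yes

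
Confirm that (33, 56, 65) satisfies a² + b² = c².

Compute a² + b² = 33² + 56² = 1089 + 3136 = 4225
Compute c² = 65² = 4225
Since 4225 = 4225, confirmed.

Yes, it is a Pythagorean triple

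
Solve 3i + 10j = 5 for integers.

Step 1: Check solvability.
gcd(3, 10) = 1
Since 1 divides 5, solutions exist.

Step 2: Apply extended Euclidean algorithm to find gcd.
We find integers such that 3*x0 + 10*y0 = 1

Step 3: Scale the particular solution.
Multiply by 5/1 = 5:
i = -15, j = 5

Step 4: Verify.
3*(-15) + 10*(5) = 5 = 5 ✓

i = -15, j = 5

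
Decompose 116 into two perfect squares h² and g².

We need to find integers h, g > 0 such that h² + g² = 116.
Trying h = 4: g² = 116 - 4² = 116 - 16 = 100
g = 10
Check: 4² + 10² = 16 + 100 = 116 ✓

116 = 4² + 10²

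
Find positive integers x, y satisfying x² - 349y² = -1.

We need x² = 349y² - 1. Try successive y:
y = 1: x² = 349·1² - 1 = 348, not a perfect square
y = 2: x² = 349·2² - 1 = 1395, not a perfect square
y = 3: x² = 349·3² - 1 = 3140, not a perfect square
...
y = 493: x² = 349·493² - 1 = 84824100 = 9210² ✓
Check: 9210² - 349·493² = 84824100 - 84824101 = -1 ✓

x = 9210, y = 493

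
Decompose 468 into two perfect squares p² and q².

We need to find integers p, q > 0 such that p² + q² = 468.
Trying p = 12: q² = 468 - 12² = 468 - 144 = 324
q = 18
Check: 12² + 18² = 144 + 324 = 468 ✓

468 = 12² + 18²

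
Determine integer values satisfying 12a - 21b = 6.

Step 1: Check solvability.
gcd(12, 21) = 3
Since 3 divides 6, solutions exist.

Step 2: Apply extended Euclidean algorithm to find gcd.
We find integers such that 12*x0 + 21*y0 = 3

Step 3: Scale the particular solution.
Multiply by 6/3 = 2:
a = 4, b = 2

Step 4: Verify.
12*(4) - 21*(2) = 6 = 6 ✓

a = 4, b = 2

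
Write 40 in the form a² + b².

We need to find integers a, b > 0 such that a² + b² = 40.
Trying a = 2: b² = 40 - 2² = 40 - 4 = 36
b = 6
Check: 2² + 6² = 4 + 36 = 40 ✓

40 = 2² + 6²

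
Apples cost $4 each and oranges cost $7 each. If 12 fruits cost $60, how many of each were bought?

Let a = apples, o = oranges.
a + o = 12
4a + 7o = 60
Substitute o = 12 - a:
4a + 7(12 - a) = 60
(4 - 7)a = 60 - 84
-3a = -24
a = 8, o = 12 - 8 = 4

Apples: 8, Oranges: 4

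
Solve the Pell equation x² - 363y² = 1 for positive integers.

We seek the smallest positive integers (x, y) with x² - 363y² = 1, i.e., x² = 363y² + 1.
Try successive y values:
y = 1: x² = 363·1² + 1 = 364, not a perfect square
y = 2: x² = 363·2² + 1 = 1453, not a perfect square
y = 3: x² = 363·3² + 1 = 3268, not a perfect square
... continuing the search (or via continued fractions) ...
y = 19: x² = 363·19² + 1 = 131044, x = 362 ✓

Verify: 362² - 363·19² = 131044 - 131043 = 1 ✓

x = 362, y = 19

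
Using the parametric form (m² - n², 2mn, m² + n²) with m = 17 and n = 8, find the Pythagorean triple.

a = m² - n² = 289 - 64 = 225
b = 2mn = 2·17·8 = 272
c = m² + n² = 289 + 64 = 353
Verify: 225² + 272² = 50625 + 73984 = 124609 = 353² ✓

(225, 272, 353)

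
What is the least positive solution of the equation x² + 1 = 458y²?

We need x² = 458y² - 1. Try successive y:
y = 1: x² = 458·1² - 1 = 457, not a perfect square
y = 2: x² = 458·2² - 1 = 1831, not a perfect square
y = 3: x² = 458·3² - 1 = 4121, not a perfect square
...
y = 5: x² = 458·5² - 1 = 11449 = 107² ✓
Check: 107² - 458·5² = 11449 - 11450 = -1 ✓

x = 107, y = 5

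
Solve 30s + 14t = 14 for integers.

Step 1: Check solvability.
gcd(30, 14) = 2
Since 2 divides 14, solutions exist.

Step 2: Apply extended Euclidean algorithm to find gcd.
We find integers such that 30*x0 + 14*y0 = 2

Step 3: Scale the particular solution.
Multiply by 14/2 = 7:
s = 7, t = -14

Step 4: Verify.
30*(7) + 14*(-14) = 14 = 14 ✓

s = 7, t = -14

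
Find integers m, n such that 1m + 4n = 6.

Step 1: Check solvability.
gcd(1, 4) = 1
Since 1 divides 6, solutions exist.

Step 2: Apply extended Euclidean algorithm to find gcd.
We find integers such that 1*x0 + 4*y0 = 1

Step 3: Scale the particular solution.
Multiply by 6/1 = 6:
m = 6, n = 0

Step 4: Verify.
1*(6) + 4*(0) = 6 = 6 ✓

m = 6, n = 0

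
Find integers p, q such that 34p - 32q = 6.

Step 1: Check solvability.
gcd(34, 32) = 2
Since 2 divides 6, solutions exist.

Step 2: Apply extended Euclidean algorithm to find gcd.
We find integers such that 34*x0 + 32*y0 = 2

Step 3: Scale the particular solution.
Multiply by 6/2 = 3:
p = 3, q = 3

Step 4: Verify.
34*(3) - 32*(3) = 6 = 6 ✓

p = 3, q = 3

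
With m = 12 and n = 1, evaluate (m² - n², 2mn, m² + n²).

a = m² - n² = 144 - 1 = 143
b = 2mn = 2·12·1 = 24
c = m² + n² = 144 + 1 = 145
Verify: 143² + 24² = 20449 + 576 = 21025 = 145² ✓

(143, 24, 145)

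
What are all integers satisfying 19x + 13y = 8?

Step 1: Compute gcd(19, 13) = 1.
Since 1 divides 8, solutions exist.

Step 2: Find a particular solution using extended Euclidean algorithm.
We get x₀ = -16, y₀ = 24.
Check: 19*-16 + 13*24 = 8 = 8 ✓

Step 3: Write the general solution.
x = -16 + (13/1)t = -16 + 13t
y = 24 - (19/1)t = 24 - 19t
for any integer t.

x = -16 + 13t, y = 24 - 19t for integer t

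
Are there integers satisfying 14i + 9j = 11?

Step 1: Compute gcd(14, 9).
gcd(14, 9) = 1

Step 2: Check divisibility.
Does 1 divide 11? 11 = 1 x 11, so yes.

By the theorem on linear Diophantine equations, 14i + 9j = 11 has integer solutions if and only if gcd(14, 9) divides 11. Since 1 | 11, solutions exist.

Yes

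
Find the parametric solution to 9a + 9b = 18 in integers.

Step 1: Compute gcd(9, 9) = 9.
Since 9 divides 18, solutions exist.

Step 2: Find a particular solution using extended Euclidean algorithm.
We get a₀ = 0, b₀ = 2.
Check: 9*0 + 9*2 = 18 = 18 ✓

Step 3: Write the general solution.
a = 0 + (9/9)t = 0 + 1t
b = 2 - (9/9)t = 2 - 1t
for any integer t.

a = 0 + 1t, b = 2 - 1t for integer t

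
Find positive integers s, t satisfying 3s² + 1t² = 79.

Try small values of s and check whether (79 - 3s²)/1 is a perfect square.
s = 5: 3·5² = 75, so 1t² = 79 - 75 = 4, giving t² = 4, t = 2.
Check: 3·5² + 1·2² = 75 + 4 = 79 ✓

s = 5, t = 2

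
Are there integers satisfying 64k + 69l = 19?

Step 1: Compute gcd(64, 69).
gcd(64, 69) = 1

Step 2: Check divisibility.
Does 1 divide 19? 19 = 1 x 19, so yes.

By the theorem on linear Diophantine equations, 64k + 69l = 19 has integer solutions if and only if gcd(64, 69) divides 19. Since 1 | 19, solutions exist.

Yes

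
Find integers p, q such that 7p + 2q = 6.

Step 1: Check solvability.
gcd(7, 2) = 1
Since 1 divides 6, solutions exist.

Step 2: Apply extended Euclidean algorithm to find gcd.
We find integers such that 7*x0 + 2*y0 = 1

Step 3: Scale the particular solution.
Multiply by 6/1 = 6:
p = 6, q = -18

Step 4: Verify.
7*(6) + 2*(-18) = 6 = 6 ✓

p = 6, q = -18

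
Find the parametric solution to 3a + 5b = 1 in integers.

Step 1: Compute gcd(3, 5) = 1.
Since 1 divides 1, solutions exist.

Step 2: Find a particular solution using extended Euclidean algorithm.
We get a₀ = 2, b₀ = -1.
Check: 3*2 + 5*-1 = 1 = 1 ✓

Step 3: Write the general solution.
a = 2 + (5/1)t = 2 + 5t
b = -1 - (3/1)t = -1 - 3t
for any integer t.

a = 2 + 5t, b = -1 - 3t for integer t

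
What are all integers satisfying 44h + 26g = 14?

Step 1: Compute gcd(44, 26) = 2.
Since 2 divides 14, solutions exist.

Step 2: Find a particular solution using extended Euclidean algorithm.
We get h₀ = 21, g₀ = -35.
Check: 44*21 + 26*-35 = 14 = 14 ✓

Step 3: Write the general solution.
h = 21 + (26/2)t = 21 + 13t
g = -35 - (44/2)t = -35 - 22t
for any integer t.

h = 21 + 13t, g = -35 - 22t for integer t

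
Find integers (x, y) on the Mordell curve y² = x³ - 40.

Try small integer x values and check whether x³ - 40 is a perfect square.
x = 14: x³ - 40 = 14³ - 40 = 2744 - 40 = 2704
Is 2704 a perfect square? 52² = 2704 ✓
So (x, y) = (14, -52) is a solution.

x = 14, y = -52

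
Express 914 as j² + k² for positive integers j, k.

We need to find integers j, k > 0 such that j² + k² = 914.
Trying j = 17: k² = 914 - 17² = 914 - 289 = 625
k = 25
Check: 17² + 25² = 289 + 625 = 914 ✓

914 = 17² + 25²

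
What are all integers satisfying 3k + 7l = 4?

Step 1: Compute gcd(3, 7) = 1.
Since 1 divides 4, solutions exist.

Step 2: Find a particular solution using extended Euclidean algorithm.
We get k₀ = -8, l₀ = 4.
Check: 3*-8 + 7*4 = 4 = 4 ✓

Step 3: Write the general solution.
k = -8 + (7/1)t = -8 + 7t
l = 4 - (3/1)t = 4 - 3t
for any integer t.

k = -8 + 7t, l = 4 - 3t for integer t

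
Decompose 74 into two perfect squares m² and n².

We need to find integers m, n > 0 such that m² + n² = 74.
Trying m = 5: n² = 74 - 5² = 74 - 25 = 49
n = 7
Check: 5² + 7² = 25 + 49 = 74 ✓

74 = 5² + 7²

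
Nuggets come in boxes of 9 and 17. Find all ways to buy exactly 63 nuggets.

We need non-negative integers (x, y) with 9x + 17y = 63.
For each x in 0..7, check if 63 - 9x is a non-negative multiple of 17.
x = 7: 17y = 0, y = 0 ✓

(7 boxes of 9, 0 boxes of 17)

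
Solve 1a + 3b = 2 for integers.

Step 1: Check solvability.
gcd(1, 3) = 1
Since 1 divides 2, solutions exist.

Step 2: Apply extended Euclidean algorithm to find gcd.
We find integers such that 1*x0 + 3*y0 = 1

Step 3: Scale the particular solution.
Multiply by 2/1 = 2:
a = 2, b = 0

Step 4: Verify.
1*(2) + 3*(0) = 2 = 2 ✓

a = 2, b = 0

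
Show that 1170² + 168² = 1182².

Compute a² + b²:
1170² + 168² = 1368900 + 28224 = 1397124
Compute c²:
1182² = 1397124
Since 1397124 = 1397124, it is a Pythagorean triple.

Yes, it is a Pythagorean triple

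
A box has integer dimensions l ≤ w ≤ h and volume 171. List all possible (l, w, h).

Iterate l from 1 to ⌊171^(1/3)⌋. For each l dividing 171, iterate w ≥ l with w dividing 171/l, and set h = 171/(l·w).
Triples found (4): (1×1×171), (1×3×57), (1×9×19), (3×3×19)

(1×1×171), (1×3×57), (1×9×19), (3×3×19)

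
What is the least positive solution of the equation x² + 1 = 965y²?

We need x² = 965y² - 1. Try successive y:
y = 1: x² = 965·1² - 1 = 964, not a perfect square
y = 2: x² = 965·2² - 1 = 3859, not a perfect square
y = 3: x² = 965·3² - 1 = 8684, not a perfect square
...
y = 481: x² = 965·481² - 1 = 223263364 = 14942² ✓
Check: 14942² - 965·481² = 223263364 - 223263365 = -1 ✓

x = 14942, y = 481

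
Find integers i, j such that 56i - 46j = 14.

Step 1: Check solvability.
gcd(56, 46) = 2
Since 2 divides 14, solutions exist.

Step 2: Apply extended Euclidean algorithm to find gcd.
We find integers such that 56*x0 + 46*y0 = 2

Step 3: Scale the particular solution.
Multiply by 14/2 = 7:
i = -63, j = -77

Step 4: Verify.
56*(-63) - 46*(-77) = 14 = 14 ✓

i = -63, j = -77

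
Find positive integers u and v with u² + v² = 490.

We need to find integers u, v > 0 such that u² + v² = 490.
Trying u = 7: v² = 490 - 7² = 490 - 49 = 441
v = 21
Check: 7² + 21² = 49 + 441 = 490 ✓

490 = 7² + 21²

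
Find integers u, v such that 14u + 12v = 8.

Step 1: Check solvability.
gcd(14, 12) = 2
Since 2 divides 8, solutions exist.

Step 2: Apply extended Euclidean algorithm to find gcd.
We find integers such that 14*x0 + 12*y0 = 2

Step 3: Scale the particular solution.
Multiply by 8/2 = 4:
u = 4, v = -4

Step 4: Verify.
14*(4) + 12*(-4) = 8 = 8 ✓

u = 4, v = -4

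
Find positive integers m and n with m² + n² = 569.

We need to find integers m, n > 0 such that m² + n² = 569.
Trying m = 13: n² = 569 - 13² = 569 - 169 = 400
n = 20
Check: 13² + 20² = 169 + 400 = 569 ✓

569 = 13² + 20²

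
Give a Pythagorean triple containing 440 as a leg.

We need the other leg and hypotenuse such that 440² + x² = c².
Take x = 384, c = 584: 440² + 384² = 193600 + 147456 = 341056 = 584² ✓
Triple: (440, 384, 584)

(440, 384, 584)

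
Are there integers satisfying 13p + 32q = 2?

Step 1: Compute gcd(13, 32).
gcd(13, 32) = 1

Step 2: Check divisibility.
Does 1 divide 2? 2 = 1 x 2, so yes.

By the theorem on linear Diophantine equations, 13p + 32q = 2 has integer solutions if and only if gcd(13, 32) divides 2. Since 1 | 2, solutions exist.

Yes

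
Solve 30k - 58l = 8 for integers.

Step 1: Check solvability.
gcd(30, 58) = 2
Since 2 divides 8, solutions exist.

Step 2: Apply extended Euclidean algorithm to find gcd.
We find integers such that 30*x0 + 58*y0 = 2

Step 3: Scale the particular solution.
Multiply by 8/2 = 4:
k = 8, l = 4

Step 4: Verify.
30*(8) - 58*(4) = 8 = 8 ✓

k = 8, l = 4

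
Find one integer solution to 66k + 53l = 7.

Step 1: Check solvability.
gcd(66, 53) = 1
Since 1 divides 7, solutions exist.

Step 2: Apply extended Euclidean algorithm to find gcd.
We find integers such that 66*x0 + 53*y0 = 1

Step 3: Scale the particular solution.
Multiply by 7/1 = 7:
k = -28, l = 35

Step 4: Verify.
66*(-28) + 53*(35) = 7 = 7 ✓

k = -28, l = 35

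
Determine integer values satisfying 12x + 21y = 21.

Step 1: Check solvability.
gcd(12, 21) = 3
Since 3 divides 21, solutions exist.

Step 2: Apply extended Euclidean algorithm to find gcd.
We find integers such that 12*x0 + 21*y0 = 3

Step 3: Scale the particular solution.
Multiply by 21/3 = 7:
x = 14, y = -7

Step 4: Verify.
12*(14) + 21*(-7) = 21 = 21 ✓

x = 14, y = -7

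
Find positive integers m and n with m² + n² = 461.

We need to find integers m, n > 0 such that m² + n² = 461.
Trying m = 10: n² = 461 - 10² = 461 - 100 = 361
n = 19
Check: 10² + 19² = 100 + 361 = 461 ✓

461 = 10² + 19²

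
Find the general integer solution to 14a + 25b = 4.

Step 1: Compute gcd(14, 25) = 1.
Since 1 divides 4, solutions exist.

Step 2: Find a particular solution using extended Euclidean algorithm.
We get a₀ = 36, b₀ = -20.
Check: 14*36 + 25*-20 = 4 = 4 ✓

Step 3: Write the general solution.
a = 36 + (25/1)t = 36 + 25t
b = -20 - (14/1)t = -20 - 14t
for any integer t.

a = 36 + 25t, b = -20 - 14t for integer t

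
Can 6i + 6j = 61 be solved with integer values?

Step 1: Compute gcd(6, 6).
gcd(6, 6) = 6

Step 2: Check divisibility.
Does 6 divide 61? 61 = 6 x 10 + 1, so no.

By the theorem on linear Diophantine equations, 6i + 6j = 61 has integer solutions if and only if gcd(6, 6) divides 61. Since 6 does not divide 61, no solutions exist.

No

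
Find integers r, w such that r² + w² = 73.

We need to find integers r, w > 0 such that r² + w² = 73.
Trying r = 3: w² = 73 - 3² = 73 - 9 = 64
w = 8
Check: 3² + 8² = 9 + 64 = 73 ✓

73 = 3² + 8²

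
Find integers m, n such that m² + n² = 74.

We need to find integers m, n > 0 such that m² + n² = 74.
Trying m = 5: n² = 74 - 5² = 74 - 25 = 49
n = 7
Check: 5² + 7² = 25 + 49 = 74 ✓

74 = 5² + 7²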